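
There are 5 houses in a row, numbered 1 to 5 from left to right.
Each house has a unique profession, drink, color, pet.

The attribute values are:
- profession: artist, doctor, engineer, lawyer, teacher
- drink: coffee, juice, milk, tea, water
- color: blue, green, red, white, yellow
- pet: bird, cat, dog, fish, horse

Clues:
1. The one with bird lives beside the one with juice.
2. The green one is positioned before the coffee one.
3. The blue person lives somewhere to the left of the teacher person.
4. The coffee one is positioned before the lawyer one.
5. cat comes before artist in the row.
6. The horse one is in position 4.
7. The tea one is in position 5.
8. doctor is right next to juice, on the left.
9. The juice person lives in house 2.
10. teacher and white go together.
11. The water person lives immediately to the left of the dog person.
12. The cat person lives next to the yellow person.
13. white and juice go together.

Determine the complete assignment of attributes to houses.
Solution:

House | Profession | Drink | Color | Pet
----------------------------------------
  1   | doctor | water | blue | bird
  2   | teacher | juice | white | dog
  3   | engineer | milk | green | cat
  4   | artist | coffee | yellow | horse
  5   | lawyer | tea | red | fish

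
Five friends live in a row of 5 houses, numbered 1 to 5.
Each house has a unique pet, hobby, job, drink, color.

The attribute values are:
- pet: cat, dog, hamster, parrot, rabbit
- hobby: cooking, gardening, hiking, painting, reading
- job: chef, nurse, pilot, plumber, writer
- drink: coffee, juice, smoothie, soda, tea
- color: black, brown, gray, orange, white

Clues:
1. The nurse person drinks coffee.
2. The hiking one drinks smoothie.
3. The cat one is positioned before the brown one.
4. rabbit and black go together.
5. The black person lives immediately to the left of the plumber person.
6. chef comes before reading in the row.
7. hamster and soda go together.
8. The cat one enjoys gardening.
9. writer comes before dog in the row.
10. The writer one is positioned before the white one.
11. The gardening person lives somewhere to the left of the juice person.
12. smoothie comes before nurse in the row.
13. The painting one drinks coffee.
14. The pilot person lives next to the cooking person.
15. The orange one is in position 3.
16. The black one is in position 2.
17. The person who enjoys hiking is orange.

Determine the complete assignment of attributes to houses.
Solution:

House | Pet | Hobby | Job | Drink | Color
-----------------------------------------
  1   | cat | gardening | pilot | tea | gray
  2   | rabbit | cooking | chef | juice | black
  3   | parrot | hiking | plumber | smoothie | orange
  4   | hamster | reading | writer | soda | brown
  5   | dog | painting | nurse | coffee | white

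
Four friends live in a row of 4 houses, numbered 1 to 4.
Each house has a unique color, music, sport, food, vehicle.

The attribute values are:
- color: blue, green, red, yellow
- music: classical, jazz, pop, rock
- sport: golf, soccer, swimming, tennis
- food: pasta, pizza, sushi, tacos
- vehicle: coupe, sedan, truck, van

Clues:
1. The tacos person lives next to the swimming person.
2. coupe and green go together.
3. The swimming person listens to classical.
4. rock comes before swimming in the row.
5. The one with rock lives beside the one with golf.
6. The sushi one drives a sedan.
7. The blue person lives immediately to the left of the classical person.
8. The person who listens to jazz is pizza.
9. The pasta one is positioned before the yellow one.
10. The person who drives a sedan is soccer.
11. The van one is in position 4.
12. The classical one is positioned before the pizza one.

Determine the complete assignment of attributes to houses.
Solution:

House | Color | Music | Sport | Food | Vehicle
----------------------------------------------
  1   | red | rock | soccer | sushi | sedan
  2   | blue | pop | golf | tacos | truck
  3   | green | classical | swimming | pasta | coupe
  4   | yellow | jazz | tennis | pizza | van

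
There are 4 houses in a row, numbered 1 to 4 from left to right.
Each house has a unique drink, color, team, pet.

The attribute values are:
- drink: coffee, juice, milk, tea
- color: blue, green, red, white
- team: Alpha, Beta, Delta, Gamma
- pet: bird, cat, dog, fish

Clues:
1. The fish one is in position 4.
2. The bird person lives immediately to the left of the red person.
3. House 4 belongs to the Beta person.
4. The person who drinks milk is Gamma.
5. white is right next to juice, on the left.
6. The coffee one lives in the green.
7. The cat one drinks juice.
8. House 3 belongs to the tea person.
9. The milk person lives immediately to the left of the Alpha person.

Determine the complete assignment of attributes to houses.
Solution:

House | Drink | Color | Team | Pet
----------------------------------
  1   | milk | white | Gamma | bird
  2   | juice | red | Alpha | cat
  3   | tea | blue | Delta | dog
  4   | coffee | green | Beta | fish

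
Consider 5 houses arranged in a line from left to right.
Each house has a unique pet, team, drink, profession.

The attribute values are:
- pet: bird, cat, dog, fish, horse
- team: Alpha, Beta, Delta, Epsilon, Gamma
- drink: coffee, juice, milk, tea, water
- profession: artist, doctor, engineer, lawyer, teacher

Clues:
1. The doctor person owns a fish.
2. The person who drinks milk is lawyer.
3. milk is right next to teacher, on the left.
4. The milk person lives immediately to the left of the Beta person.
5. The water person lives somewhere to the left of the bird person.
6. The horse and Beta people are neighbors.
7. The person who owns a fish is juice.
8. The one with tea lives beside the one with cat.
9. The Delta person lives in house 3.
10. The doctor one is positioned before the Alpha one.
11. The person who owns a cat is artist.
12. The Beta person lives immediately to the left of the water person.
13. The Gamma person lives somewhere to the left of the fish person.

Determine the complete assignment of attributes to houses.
Solution:

House | Pet | Team | Drink | Profession
---------------------------------------
  1   | horse | Gamma | milk | lawyer
  2   | dog | Beta | tea | teacher
  3   | cat | Delta | water | artist
  4   | fish | Epsilon | juice | doctor
  5   | bird | Alpha | coffee | engineer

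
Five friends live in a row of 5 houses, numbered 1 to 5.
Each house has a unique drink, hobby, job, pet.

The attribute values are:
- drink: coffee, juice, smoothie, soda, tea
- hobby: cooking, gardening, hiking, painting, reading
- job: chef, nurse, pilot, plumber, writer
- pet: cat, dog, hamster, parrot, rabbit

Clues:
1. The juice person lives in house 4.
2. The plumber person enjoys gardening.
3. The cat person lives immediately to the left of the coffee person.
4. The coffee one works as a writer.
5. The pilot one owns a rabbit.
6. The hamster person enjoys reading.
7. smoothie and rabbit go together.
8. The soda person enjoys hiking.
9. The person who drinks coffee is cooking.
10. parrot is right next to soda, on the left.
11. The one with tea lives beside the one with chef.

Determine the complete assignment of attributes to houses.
Solution:

House | Drink | Hobby | Job | Pet
---------------------------------
  1   | tea | gardening | plumber | parrot
  2   | soda | hiking | chef | cat
  3   | coffee | cooking | writer | dog
  4   | juice | reading | nurse | hamster
  5   | smoothie | painting | pilot | rabbit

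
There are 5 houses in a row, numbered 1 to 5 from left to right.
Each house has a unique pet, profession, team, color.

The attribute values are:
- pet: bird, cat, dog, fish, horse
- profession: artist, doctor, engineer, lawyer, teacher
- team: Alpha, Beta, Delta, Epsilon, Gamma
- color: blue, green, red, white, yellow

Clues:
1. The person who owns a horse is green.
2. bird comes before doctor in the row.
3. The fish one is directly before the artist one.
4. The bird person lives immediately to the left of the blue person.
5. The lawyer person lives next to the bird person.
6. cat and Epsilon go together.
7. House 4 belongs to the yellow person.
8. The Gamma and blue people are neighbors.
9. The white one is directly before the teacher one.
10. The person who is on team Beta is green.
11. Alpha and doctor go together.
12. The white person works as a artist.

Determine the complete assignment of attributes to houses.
Solution:

House | Pet | Profession | Team | Color
---------------------------------------
  1   | fish | lawyer | Delta | red
  2   | bird | artist | Gamma | white
  3   | cat | teacher | Epsilon | blue
  4   | dog | doctor | Alpha | yellow
  5   | horse | engineer | Beta | green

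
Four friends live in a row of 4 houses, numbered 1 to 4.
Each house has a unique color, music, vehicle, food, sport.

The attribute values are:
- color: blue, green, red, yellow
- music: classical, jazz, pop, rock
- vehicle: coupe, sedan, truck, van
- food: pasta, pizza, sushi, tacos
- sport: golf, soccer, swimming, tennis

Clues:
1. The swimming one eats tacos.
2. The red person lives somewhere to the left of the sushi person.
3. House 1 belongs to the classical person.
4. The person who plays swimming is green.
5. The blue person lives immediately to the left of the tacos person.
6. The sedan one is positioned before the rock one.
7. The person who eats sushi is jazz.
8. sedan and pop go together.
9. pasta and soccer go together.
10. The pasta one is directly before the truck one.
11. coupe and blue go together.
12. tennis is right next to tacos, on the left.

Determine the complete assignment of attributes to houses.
Solution:

House | Color | Music | Vehicle | Food | Sport
----------------------------------------------
  1   | blue | classical | coupe | pizza | tennis
  2   | green | pop | sedan | tacos | swimming
  3   | red | rock | van | pasta | soccer
  4   | yellow | jazz | truck | sushi | golf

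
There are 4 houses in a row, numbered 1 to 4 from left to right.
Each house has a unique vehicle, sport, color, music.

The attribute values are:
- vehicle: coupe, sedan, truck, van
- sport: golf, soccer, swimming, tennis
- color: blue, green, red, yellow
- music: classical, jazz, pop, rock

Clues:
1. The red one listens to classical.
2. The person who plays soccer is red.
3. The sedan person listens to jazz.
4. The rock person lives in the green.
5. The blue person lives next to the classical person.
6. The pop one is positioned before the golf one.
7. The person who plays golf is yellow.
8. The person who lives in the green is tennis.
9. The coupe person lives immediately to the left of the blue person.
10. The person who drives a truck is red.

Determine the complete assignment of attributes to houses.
Solution:

House | Vehicle | Sport | Color | Music
---------------------------------------
  1   | coupe | tennis | green | rock
  2   | van | swimming | blue | pop
  3   | truck | soccer | red | classical
  4   | sedan | golf | yellow | jazz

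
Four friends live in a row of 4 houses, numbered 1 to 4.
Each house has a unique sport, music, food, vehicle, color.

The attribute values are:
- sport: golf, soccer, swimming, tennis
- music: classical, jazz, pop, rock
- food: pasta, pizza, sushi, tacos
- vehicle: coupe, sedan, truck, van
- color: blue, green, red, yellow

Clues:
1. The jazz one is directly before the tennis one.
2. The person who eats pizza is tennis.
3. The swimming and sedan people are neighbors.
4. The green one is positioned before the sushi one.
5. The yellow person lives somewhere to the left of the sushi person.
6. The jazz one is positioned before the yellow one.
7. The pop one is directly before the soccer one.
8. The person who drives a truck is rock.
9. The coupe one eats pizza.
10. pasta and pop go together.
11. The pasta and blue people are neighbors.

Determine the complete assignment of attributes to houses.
Solution:

House | Sport | Music | Food | Vehicle | Color
----------------------------------------------
  1   | swimming | pop | pasta | van | green
  2   | soccer | jazz | tacos | sedan | blue
  3   | tennis | classical | pizza | coupe | yellow
  4   | golf | rock | sushi | truck | red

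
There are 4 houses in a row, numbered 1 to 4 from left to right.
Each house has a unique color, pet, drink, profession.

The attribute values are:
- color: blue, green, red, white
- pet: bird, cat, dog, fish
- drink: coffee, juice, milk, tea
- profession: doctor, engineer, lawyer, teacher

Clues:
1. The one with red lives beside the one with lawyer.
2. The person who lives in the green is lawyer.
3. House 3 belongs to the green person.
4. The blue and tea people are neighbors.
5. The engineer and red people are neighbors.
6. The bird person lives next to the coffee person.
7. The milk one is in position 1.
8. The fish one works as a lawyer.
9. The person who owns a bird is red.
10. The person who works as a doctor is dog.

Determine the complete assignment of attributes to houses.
Solution:

House | Color | Pet | Drink | Profession
----------------------------------------
  1   | blue | cat | milk | engineer
  2   | red | bird | tea | teacher
  3   | green | fish | coffee | lawyer
  4   | white | dog | juice | doctor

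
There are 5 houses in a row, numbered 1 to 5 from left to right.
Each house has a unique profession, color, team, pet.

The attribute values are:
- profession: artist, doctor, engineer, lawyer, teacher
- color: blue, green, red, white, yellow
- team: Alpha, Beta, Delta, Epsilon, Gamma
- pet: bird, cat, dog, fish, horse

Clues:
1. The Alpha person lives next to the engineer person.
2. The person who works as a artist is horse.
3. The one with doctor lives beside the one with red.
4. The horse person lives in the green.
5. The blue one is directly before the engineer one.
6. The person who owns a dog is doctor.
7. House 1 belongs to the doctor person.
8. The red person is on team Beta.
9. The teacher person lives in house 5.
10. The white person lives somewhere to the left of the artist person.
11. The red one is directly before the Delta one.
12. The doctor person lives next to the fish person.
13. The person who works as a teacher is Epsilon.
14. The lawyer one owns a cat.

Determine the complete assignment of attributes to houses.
Solution:

House | Profession | Color | Team | Pet
---------------------------------------
  1   | doctor | blue | Alpha | dog
  2   | engineer | red | Beta | fish
  3   | lawyer | white | Delta | cat
  4   | artist | green | Gamma | horse
  5   | teacher | yellow | Epsilon | bird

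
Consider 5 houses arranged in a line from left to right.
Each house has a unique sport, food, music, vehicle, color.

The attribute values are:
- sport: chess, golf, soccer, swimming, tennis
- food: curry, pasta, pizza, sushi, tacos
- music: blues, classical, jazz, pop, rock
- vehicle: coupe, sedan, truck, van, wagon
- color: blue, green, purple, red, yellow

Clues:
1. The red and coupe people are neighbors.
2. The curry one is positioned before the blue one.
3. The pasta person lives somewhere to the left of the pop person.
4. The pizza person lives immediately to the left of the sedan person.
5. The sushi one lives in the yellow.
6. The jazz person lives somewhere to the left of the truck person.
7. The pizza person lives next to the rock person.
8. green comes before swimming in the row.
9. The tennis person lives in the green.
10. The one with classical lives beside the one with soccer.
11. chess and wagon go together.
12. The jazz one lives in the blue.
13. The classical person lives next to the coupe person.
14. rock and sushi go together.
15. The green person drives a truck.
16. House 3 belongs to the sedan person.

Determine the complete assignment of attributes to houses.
Solution:

House | Sport | Food | Music | Vehicle | Color
----------------------------------------------
  1   | chess | curry | classical | wagon | red
  2   | soccer | pizza | jazz | coupe | blue
  3   | golf | sushi | rock | sedan | yellow
  4   | tennis | pasta | blues | truck | green
  5   | swimming | tacos | pop | van | purple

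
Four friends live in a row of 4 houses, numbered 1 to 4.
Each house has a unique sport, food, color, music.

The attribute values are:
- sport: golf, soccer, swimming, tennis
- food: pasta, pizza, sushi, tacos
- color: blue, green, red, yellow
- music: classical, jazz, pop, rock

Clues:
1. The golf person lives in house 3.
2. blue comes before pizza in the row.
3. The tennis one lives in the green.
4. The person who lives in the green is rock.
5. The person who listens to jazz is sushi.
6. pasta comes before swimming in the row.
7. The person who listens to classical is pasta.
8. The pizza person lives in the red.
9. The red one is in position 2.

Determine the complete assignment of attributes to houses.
Solution:

House | Sport | Food | Color | Music
------------------------------------
  1   | soccer | pasta | blue | classical
  2   | swimming | pizza | red | pop
  3   | golf | sushi | yellow | jazz
  4   | tennis | tacos | green | rock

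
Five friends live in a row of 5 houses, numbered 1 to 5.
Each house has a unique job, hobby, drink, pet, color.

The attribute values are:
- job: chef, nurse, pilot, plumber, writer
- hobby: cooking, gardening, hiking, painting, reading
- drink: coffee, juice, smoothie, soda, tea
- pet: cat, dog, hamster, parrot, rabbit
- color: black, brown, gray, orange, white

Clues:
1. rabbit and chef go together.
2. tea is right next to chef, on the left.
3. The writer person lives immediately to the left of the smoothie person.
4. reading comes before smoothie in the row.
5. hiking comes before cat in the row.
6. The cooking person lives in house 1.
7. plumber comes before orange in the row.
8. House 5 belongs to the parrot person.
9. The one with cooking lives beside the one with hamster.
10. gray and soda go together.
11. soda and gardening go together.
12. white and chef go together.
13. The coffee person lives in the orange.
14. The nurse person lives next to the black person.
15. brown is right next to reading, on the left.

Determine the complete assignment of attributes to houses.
Solution:

House | Job | Hobby | Drink | Pet | Color
-----------------------------------------
  1   | nurse | cooking | juice | dog | brown
  2   | writer | reading | tea | hamster | black
  3   | chef | hiking | smoothie | rabbit | white
  4   | plumber | gardening | soda | cat | gray
  5   | pilot | painting | coffee | parrot | orange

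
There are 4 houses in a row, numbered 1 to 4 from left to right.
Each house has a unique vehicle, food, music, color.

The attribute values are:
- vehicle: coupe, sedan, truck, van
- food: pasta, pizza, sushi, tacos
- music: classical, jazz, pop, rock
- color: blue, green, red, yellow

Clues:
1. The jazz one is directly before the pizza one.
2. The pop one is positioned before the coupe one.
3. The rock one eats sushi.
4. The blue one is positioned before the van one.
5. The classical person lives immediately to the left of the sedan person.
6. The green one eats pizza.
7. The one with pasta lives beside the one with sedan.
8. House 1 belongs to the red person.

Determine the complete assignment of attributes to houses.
Solution:

House | Vehicle | Food | Music | Color
--------------------------------------
  1   | truck | pasta | classical | red
  2   | sedan | tacos | jazz | blue
  3   | van | pizza | pop | green
  4   | coupe | sushi | rock | yellow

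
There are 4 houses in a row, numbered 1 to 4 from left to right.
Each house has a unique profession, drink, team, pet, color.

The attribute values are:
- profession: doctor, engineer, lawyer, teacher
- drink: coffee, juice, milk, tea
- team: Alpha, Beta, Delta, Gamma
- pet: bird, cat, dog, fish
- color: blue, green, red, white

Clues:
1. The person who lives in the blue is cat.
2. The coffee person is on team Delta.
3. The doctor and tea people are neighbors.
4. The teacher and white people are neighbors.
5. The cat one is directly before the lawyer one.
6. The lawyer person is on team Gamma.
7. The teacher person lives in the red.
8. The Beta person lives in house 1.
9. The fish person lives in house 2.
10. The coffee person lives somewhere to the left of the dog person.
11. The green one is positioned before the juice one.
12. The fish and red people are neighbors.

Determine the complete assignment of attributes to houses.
Solution:

House | Profession | Drink | Team | Pet | Color
-----------------------------------------------
  1   | doctor | milk | Beta | cat | blue
  2   | lawyer | tea | Gamma | fish | green
  3   | teacher | coffee | Delta | bird | red
  4   | engineer | juice | Alpha | dog | white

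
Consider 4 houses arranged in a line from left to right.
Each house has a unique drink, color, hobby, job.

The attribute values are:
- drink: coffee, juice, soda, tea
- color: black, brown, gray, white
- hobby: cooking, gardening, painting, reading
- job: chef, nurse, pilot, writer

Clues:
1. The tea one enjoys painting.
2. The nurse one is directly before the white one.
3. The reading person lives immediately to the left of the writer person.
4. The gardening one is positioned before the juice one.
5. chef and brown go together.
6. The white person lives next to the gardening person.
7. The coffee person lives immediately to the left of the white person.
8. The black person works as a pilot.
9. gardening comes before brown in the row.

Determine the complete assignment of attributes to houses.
Solution:

House | Drink | Color | Hobby | Job
-----------------------------------
  1   | coffee | gray | reading | nurse
  2   | tea | white | painting | writer
  3   | soda | black | gardening | pilot
  4   | juice | brown | cooking | chef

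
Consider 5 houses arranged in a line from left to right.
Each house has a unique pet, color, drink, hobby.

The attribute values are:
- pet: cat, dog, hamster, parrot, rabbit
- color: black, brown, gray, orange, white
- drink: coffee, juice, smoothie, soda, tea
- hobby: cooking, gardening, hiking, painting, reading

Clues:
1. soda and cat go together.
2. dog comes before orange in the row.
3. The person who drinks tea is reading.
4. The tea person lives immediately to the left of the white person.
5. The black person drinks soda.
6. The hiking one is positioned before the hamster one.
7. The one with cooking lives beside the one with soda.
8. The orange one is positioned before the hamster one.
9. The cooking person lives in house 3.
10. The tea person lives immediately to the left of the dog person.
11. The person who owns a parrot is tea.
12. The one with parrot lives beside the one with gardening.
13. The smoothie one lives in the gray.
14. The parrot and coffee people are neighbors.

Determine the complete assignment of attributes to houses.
Solution:

House | Pet | Color | Drink | Hobby
-----------------------------------
  1   | parrot | brown | tea | reading
  2   | dog | white | coffee | gardening
  3   | rabbit | orange | juice | cooking
  4   | cat | black | soda | hiking
  5   | hamster | gray | smoothie | painting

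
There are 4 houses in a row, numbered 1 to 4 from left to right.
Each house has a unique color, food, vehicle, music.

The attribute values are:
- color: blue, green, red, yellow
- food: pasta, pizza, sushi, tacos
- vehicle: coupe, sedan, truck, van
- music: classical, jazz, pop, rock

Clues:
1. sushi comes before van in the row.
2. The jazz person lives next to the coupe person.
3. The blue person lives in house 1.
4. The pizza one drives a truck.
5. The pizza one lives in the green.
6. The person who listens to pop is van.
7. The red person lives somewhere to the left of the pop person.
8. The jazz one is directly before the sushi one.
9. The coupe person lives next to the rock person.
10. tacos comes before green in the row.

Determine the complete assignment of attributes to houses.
Solution:

House | Color | Food | Vehicle | Music
--------------------------------------
  1   | blue | tacos | sedan | jazz
  2   | red | sushi | coupe | classical
  3   | green | pizza | truck | rock
  4   | yellow | pasta | van | pop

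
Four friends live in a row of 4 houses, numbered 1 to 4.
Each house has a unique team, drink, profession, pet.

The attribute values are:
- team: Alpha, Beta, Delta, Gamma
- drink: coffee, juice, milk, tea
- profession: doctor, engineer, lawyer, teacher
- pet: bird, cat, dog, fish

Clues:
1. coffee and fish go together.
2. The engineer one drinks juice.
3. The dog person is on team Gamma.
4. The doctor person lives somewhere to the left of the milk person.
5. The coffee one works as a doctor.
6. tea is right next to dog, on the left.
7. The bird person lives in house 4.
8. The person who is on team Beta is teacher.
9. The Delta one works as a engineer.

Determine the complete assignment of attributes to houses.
Solution:

House | Team | Drink | Profession | Pet
---------------------------------------
  1   | Alpha | coffee | doctor | fish
  2   | Beta | tea | teacher | cat
  3   | Gamma | milk | lawyer | dog
  4   | Delta | juice | engineer | bird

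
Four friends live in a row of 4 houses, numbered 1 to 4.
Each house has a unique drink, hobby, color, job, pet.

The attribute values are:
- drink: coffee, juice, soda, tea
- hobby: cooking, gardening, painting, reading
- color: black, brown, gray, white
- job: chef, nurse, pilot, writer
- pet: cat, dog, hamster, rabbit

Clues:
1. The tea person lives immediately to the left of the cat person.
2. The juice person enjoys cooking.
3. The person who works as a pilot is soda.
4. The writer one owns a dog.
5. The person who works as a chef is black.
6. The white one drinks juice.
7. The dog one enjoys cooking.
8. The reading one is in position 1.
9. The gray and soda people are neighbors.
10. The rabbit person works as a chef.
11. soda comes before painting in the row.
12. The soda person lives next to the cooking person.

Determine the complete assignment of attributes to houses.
Solution:

House | Drink | Hobby | Color | Job | Pet
-----------------------------------------
  1   | tea | reading | gray | nurse | hamster
  2   | soda | gardening | brown | pilot | cat
  3   | juice | cooking | white | writer | dog
  4   | coffee | painting | black | chef | rabbit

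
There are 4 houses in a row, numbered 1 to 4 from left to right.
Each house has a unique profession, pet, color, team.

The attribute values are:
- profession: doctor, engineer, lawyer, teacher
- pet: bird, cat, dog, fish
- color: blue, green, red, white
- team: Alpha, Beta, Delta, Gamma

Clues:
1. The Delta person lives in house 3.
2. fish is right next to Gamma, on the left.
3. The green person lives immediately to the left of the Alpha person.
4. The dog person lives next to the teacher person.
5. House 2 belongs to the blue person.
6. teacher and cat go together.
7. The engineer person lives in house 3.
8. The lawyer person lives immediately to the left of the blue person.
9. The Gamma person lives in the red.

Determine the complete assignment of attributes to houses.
Solution:

House | Profession | Pet | Color | Team
---------------------------------------
  1   | lawyer | dog | green | Beta
  2   | teacher | cat | blue | Alpha
  3   | engineer | fish | white | Delta
  4   | doctor | bird | red | Gamma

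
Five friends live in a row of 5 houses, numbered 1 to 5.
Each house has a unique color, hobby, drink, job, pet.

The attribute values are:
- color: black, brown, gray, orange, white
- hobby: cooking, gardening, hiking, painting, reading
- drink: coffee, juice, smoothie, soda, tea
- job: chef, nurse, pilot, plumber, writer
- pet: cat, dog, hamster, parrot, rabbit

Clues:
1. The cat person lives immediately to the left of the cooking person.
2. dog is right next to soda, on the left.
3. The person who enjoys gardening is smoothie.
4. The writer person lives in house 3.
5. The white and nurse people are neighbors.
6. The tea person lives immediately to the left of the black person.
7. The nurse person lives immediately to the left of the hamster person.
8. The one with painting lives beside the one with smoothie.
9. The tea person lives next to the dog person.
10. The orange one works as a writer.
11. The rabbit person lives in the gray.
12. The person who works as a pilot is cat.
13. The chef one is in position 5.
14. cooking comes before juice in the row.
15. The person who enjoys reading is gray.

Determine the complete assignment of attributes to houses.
Solution:

House | Color | Hobby | Drink | Job | Pet
-----------------------------------------
  1   | white | hiking | tea | pilot | cat
  2   | black | cooking | coffee | nurse | dog
  3   | orange | painting | soda | writer | hamster
  4   | brown | gardening | smoothie | plumber | parrot
  5   | gray | reading | juice | chef | rabbit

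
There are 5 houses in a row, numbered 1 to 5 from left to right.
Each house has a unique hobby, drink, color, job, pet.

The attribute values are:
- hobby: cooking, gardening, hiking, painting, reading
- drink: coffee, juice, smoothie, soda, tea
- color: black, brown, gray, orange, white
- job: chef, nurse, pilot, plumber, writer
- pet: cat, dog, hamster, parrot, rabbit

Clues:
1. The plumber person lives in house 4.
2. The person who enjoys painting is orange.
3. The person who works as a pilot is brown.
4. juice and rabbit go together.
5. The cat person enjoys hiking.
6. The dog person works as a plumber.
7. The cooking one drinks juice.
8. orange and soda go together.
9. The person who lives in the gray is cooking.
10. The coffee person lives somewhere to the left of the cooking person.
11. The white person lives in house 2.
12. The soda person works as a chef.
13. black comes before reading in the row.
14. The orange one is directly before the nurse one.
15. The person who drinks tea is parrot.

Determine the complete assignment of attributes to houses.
Solution:

House | Hobby | Drink | Color | Job | Pet
-----------------------------------------
  1   | painting | soda | orange | chef | hamster
  2   | hiking | coffee | white | nurse | cat
  3   | cooking | juice | gray | writer | rabbit
  4   | gardening | smoothie | black | plumber | dog
  5   | reading | tea | brown | pilot | parrot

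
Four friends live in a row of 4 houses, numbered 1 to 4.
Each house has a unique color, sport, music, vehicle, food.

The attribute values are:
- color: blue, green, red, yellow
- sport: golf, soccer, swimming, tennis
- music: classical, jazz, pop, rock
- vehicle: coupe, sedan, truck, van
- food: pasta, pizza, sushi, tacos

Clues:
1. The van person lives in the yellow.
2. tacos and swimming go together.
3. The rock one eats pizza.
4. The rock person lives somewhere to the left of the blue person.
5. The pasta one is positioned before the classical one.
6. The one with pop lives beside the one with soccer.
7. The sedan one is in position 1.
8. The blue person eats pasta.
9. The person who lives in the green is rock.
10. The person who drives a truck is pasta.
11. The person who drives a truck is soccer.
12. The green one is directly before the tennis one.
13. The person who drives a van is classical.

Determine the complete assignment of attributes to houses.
Solution:

House | Color | Sport | Music | Vehicle | Food
----------------------------------------------
  1   | green | golf | rock | sedan | pizza
  2   | red | tennis | pop | coupe | sushi
  3   | blue | soccer | jazz | truck | pasta
  4   | yellow | swimming | classical | van | tacos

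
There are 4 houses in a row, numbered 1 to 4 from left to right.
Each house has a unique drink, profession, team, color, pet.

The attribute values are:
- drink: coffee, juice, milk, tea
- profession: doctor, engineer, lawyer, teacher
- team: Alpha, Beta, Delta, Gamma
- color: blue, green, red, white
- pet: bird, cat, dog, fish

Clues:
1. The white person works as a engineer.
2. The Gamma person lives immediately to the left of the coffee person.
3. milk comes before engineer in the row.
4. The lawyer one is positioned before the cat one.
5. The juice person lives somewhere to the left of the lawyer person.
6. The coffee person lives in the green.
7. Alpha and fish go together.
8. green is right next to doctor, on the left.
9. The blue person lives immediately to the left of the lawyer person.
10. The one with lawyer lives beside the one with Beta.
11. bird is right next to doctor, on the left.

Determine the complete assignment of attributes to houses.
Solution:

House | Drink | Profession | Team | Color | Pet
-----------------------------------------------
  1   | juice | teacher | Gamma | blue | dog
  2   | coffee | lawyer | Delta | green | bird
  3   | milk | doctor | Beta | red | cat
  4   | tea | engineer | Alpha | white | fish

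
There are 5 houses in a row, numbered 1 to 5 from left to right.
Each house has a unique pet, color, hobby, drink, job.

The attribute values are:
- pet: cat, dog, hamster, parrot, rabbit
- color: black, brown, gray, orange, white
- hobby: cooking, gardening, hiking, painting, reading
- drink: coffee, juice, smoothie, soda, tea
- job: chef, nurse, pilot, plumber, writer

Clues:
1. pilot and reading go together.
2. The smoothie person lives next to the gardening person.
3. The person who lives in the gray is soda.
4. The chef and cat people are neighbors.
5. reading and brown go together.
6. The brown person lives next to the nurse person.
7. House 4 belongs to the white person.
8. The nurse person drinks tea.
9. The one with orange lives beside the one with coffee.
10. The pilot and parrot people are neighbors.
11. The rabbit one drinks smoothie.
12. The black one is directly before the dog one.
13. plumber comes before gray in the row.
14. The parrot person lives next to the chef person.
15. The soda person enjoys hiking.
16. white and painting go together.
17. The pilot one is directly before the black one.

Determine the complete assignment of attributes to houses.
Solution:

House | Pet | Color | Hobby | Drink | Job
-----------------------------------------
  1   | rabbit | brown | reading | smoothie | pilot
  2   | parrot | black | gardening | tea | nurse
  3   | dog | orange | cooking | juice | chef
  4   | cat | white | painting | coffee | plumber
  5   | hamster | gray | hiking | soda | writer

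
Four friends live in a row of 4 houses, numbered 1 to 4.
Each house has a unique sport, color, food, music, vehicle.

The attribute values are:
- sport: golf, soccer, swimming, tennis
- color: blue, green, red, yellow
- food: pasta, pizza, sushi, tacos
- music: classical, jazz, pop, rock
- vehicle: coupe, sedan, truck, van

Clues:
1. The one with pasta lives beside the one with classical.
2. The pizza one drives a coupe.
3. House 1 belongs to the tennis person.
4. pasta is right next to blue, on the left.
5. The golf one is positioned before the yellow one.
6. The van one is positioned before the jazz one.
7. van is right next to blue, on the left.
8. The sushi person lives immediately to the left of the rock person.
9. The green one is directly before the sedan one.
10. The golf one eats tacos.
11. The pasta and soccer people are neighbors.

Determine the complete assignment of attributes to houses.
Solution:

House | Sport | Color | Food | Music | Vehicle
----------------------------------------------
  1   | tennis | green | pasta | pop | van
  2   | soccer | blue | sushi | classical | sedan
  3   | golf | red | tacos | rock | truck
  4   | swimming | yellow | pizza | jazz | coupe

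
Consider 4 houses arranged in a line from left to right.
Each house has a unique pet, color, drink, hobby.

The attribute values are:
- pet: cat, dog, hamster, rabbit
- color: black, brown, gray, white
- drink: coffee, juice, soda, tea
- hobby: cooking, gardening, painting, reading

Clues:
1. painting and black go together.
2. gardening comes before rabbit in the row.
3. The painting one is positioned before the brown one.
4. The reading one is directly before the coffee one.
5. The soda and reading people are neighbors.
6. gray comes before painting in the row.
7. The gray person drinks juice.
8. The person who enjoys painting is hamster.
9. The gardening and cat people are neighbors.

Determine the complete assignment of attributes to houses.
Solution:

House | Pet | Color | Drink | Hobby
-----------------------------------
  1   | dog | white | soda | gardening
  2   | cat | gray | juice | reading
  3   | hamster | black | coffee | painting
  4   | rabbit | brown | tea | cooking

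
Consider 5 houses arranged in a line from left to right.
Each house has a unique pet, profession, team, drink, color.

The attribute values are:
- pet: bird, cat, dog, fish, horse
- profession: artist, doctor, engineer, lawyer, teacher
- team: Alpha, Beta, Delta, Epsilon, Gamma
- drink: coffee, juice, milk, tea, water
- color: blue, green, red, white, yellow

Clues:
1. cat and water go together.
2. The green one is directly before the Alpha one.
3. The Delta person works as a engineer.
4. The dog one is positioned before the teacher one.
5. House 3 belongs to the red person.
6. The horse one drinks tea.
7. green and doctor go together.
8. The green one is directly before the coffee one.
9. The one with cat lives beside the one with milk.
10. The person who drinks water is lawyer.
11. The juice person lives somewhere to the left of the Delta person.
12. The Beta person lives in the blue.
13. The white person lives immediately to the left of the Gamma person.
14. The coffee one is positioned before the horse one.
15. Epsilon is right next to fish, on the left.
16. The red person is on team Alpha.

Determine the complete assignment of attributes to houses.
Solution:

House | Pet | Profession | Team | Drink | Color
-----------------------------------------------
  1   | cat | lawyer | Epsilon | water | white
  2   | fish | doctor | Gamma | milk | green
  3   | dog | artist | Alpha | coffee | red
  4   | bird | teacher | Beta | juice | blue
  5   | horse | engineer | Delta | tea | yellow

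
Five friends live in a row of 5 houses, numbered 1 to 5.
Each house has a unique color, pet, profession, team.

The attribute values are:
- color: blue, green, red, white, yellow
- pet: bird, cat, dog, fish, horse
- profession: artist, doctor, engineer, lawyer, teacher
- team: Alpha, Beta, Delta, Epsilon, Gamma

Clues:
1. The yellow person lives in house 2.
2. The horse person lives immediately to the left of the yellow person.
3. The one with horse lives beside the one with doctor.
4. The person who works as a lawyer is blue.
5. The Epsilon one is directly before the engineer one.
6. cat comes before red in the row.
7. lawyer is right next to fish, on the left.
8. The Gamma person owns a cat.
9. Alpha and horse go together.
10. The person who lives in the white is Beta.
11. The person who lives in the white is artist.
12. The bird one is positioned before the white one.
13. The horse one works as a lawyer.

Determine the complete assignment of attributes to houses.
Solution:

House | Color | Pet | Profession | Team
---------------------------------------
  1   | blue | horse | lawyer | Alpha
  2   | yellow | fish | doctor | Epsilon
  3   | green | cat | engineer | Gamma
  4   | red | bird | teacher | Delta
  5   | white | dog | artist | Beta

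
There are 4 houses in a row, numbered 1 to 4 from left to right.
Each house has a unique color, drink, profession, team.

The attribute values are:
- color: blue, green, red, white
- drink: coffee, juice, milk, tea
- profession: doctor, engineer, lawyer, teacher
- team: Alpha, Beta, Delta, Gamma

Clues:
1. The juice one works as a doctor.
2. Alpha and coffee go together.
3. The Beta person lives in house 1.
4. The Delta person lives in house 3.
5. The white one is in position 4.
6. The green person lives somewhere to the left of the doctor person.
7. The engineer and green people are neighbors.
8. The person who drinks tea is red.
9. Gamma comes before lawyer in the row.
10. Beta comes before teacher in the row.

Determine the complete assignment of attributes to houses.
Solution:

House | Color | Drink | Profession | Team
-----------------------------------------
  1   | red | tea | engineer | Beta
  2   | green | milk | teacher | Gamma
  3   | blue | juice | doctor | Delta
  4   | white | coffee | lawyer | Alpha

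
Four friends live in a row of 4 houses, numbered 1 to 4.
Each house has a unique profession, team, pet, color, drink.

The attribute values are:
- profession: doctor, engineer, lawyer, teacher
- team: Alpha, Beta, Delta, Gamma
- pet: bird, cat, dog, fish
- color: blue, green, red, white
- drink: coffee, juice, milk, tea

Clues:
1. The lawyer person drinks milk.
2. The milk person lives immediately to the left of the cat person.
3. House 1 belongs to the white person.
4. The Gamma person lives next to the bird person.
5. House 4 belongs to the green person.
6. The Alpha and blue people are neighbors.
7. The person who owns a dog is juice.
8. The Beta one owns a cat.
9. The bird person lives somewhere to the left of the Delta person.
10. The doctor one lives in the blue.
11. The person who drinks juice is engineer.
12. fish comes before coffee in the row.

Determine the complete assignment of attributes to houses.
Solution:

House | Profession | Team | Pet | Color | Drink
-----------------------------------------------
  1   | teacher | Gamma | fish | white | tea
  2   | lawyer | Alpha | bird | red | milk
  3   | doctor | Beta | cat | blue | coffee
  4   | engineer | Delta | dog | green | juice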